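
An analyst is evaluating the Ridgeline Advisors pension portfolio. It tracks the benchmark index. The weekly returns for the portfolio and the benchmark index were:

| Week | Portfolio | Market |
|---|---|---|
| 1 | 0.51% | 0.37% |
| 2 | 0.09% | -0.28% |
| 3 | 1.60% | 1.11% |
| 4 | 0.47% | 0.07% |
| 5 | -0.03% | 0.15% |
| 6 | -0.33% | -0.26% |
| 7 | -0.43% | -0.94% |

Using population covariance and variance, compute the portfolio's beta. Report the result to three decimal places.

r̄p = 0.2686%,  r̄m = 0.0314%
Cov = Σ(rp − r̄p)(rm − r̄m) / 7 = 0.3427
Var(rm) = Σ(rm − r̄m)² / 7 = 0.3456
β = Cov / Var = 0.3427 / 0.3456 = 0.9916

0.992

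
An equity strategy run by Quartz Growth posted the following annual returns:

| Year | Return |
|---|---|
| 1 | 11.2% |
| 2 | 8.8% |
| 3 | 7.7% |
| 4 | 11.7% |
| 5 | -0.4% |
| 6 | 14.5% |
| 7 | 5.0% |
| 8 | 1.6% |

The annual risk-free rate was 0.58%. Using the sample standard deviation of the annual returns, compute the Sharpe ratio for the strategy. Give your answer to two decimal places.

1.35

r̄ = (11.2 + 8.8 + 7.7 + 11.7 − 0.4 + 14.5 + 5 + 1.6) / 8 = 60.10 / 8 = 7.5125%
Σ(r − r̄)² = 185.5288; sample σ = √(185.5288/7) = 5.1482%
Sharpe = (r̄ − rf) / σ = (7.5125 − 0.58) / 5.1482 = 6.9325 / 5.1482 = 1.3466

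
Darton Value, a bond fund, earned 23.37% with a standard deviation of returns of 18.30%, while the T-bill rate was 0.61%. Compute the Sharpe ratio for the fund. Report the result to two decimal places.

Sharpe = (Rp − Rf) / σp = (23.37% − 0.61%) / 18.30% = 22.76% / 18.30% = 1.2437

1.24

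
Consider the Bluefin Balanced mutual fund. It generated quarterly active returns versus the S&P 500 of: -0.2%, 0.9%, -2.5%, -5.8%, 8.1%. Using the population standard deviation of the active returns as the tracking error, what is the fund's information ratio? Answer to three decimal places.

μ = (-0.2 + 0.9 − 2.5 − 5.8 + 8.1) / 5 = 0.50 / 5 = 0.1000%
Σ(r − μ)² = (-0.2 − 0.1000)² + (0.9 − 0.1000)² + (-2.5 − 0.1000)² + … = 106.3000
population σ = √(106.3000 / 5) = √21.2600 = 4.6109%
IR = μ / tracking error = 0.1000 / 4.6109 = 0.0217

0.022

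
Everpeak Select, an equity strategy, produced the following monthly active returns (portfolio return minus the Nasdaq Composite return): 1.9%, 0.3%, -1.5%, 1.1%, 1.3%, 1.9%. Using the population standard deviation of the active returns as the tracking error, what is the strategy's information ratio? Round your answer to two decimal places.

0.71

Mean return r̄ = 5.00 / 6 = 0.8333%
Σ(r − r̄)² = (1.9 − 0.8333)² + (0.3 − 0.8333)² + (-1.5 − 0.8333)² + … = 8.2933
σ = √[8.2933 / 6] = 1.1757%
IR = r̄ / tracking error = 0.8333 / 1.1757 = 0.7088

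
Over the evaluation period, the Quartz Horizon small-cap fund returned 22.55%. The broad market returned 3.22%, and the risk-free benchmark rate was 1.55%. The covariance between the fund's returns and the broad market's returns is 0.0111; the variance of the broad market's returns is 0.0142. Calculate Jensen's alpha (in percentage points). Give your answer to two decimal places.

19.69

β = Cov / Var = 0.0111 / 0.0142 = 0.7817
E[R] = Rf + β(Rm − Rf) = 1.55% + 0.7817 × (3.22% − 1.55%) = 2.8554%
α = Rp − E[R] = 22.55% − 2.8554% = 19.6946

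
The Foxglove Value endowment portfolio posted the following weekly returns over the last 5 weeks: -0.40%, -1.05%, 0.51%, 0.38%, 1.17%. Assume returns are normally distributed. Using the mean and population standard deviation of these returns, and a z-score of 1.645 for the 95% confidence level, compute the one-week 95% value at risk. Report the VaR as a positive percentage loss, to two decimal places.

1.14

Mean return r̄ = 0.610 / 5 = 0.1220%
Σ(r − r̄)² = 2.9615; population σ = √(2.9615/5) = 0.7696%
VaR = −(r̄ − z·σ) = −(0.1220 − 1.645 × 0.7696) = −(-1.1440) = 1.1440%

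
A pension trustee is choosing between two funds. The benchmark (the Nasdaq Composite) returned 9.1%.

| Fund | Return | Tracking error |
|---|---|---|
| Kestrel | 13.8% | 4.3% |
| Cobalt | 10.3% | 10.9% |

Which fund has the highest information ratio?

Kestrel: IR = (13.8% − 9.1%) / 4.3% = 1.093
Cobalt: IR = (10.3% − 9.1%) / 10.9% = 0.110
Highest: Kestrel (1.093).

Kestrel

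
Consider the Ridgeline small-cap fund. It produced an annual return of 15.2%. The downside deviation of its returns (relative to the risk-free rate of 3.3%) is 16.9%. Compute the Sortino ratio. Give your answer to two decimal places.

Sortino = (Rp − Rf) / σd = (15.2% − 3.3%) / 16.9% = 11.90% / 16.9% = 0.7041

0.70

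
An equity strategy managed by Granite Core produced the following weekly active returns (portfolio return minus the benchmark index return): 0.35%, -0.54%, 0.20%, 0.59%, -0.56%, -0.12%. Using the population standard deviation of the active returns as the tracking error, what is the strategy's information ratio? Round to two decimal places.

-0.03

Mean return μ = -0.080 / 6 = -0.0133%
Σ(r − μ)² = (0.35 − (-0.0133))² + (-0.54 − (-0.0133))² + … = 1.1291
σ = √[1.1291 / 6] = 0.4338%
IR = μ / tracking error = -0.0133 / 0.4338 = -0.0307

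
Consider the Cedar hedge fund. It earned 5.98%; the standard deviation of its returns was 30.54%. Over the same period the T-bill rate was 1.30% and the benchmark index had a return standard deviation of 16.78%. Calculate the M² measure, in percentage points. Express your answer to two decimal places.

Sharpe = (Rp − Rf) / σp = (5.98% − 1.30%) / 30.54% = 0.1532
M² = Rf + Sharpe × σm = 1.30% + 0.1532 × 16.78% = 3.8707%

3.87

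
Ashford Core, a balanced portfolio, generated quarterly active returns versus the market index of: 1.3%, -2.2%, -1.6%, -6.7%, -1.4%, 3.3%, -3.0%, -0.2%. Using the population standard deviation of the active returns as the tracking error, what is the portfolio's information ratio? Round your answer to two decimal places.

Mean return r̄ = -10.50 / 8 = -1.3125%
Σ(r − r̄)² = (1.3 − (-1.3125))² + (-2.2 − (-1.3125))² + … = 62.0888
population σ = √(62.0888 / 8) = √7.7611 = 2.7859%
IR = r̄ / tracking error = -1.3125 / 2.7859 = -0.4711

-0.47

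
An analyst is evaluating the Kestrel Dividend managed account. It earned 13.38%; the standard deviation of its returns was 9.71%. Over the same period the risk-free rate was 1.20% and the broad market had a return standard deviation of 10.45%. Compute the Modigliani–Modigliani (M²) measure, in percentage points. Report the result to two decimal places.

Sharpe = (Rp − Rf) / σp = (13.38% − 1.20%) / 9.71% = 1.2544
M² = Rf + Sharpe × σm = 1.20% + 1.2544 × 10.45% = 14.3085%

14.31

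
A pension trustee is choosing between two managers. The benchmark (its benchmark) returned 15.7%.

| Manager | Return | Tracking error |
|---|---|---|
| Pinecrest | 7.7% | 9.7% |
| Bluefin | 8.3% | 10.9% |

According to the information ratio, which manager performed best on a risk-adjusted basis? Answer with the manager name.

Pinecrest: IR = (7.7% − 15.7%) / 9.7% = -0.825
Bluefin: IR = (8.3% − 15.7%) / 10.9% = -0.679
Highest: Bluefin (-0.679).

Bluefin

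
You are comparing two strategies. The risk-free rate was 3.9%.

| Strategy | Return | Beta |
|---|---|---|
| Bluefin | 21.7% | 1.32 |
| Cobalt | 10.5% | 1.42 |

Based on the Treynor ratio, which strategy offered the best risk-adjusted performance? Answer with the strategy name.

Bluefin: Treynor = (21.7% − 3.9%) / 1.32 = 13.485
Cobalt: Treynor = (10.5% − 3.9%) / 1.42 = 4.648
Highest: Bluefin (13.485).

Bluefin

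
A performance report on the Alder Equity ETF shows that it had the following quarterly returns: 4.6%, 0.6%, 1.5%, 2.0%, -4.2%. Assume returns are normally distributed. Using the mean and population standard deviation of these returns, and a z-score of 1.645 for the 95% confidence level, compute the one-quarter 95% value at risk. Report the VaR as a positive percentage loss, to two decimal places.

r̄ = (4.6 + 0.6 + 1.5 + 2 − 4.2) / 5 = 4.50 / 5 = 0.9000%
Σ(r − r̄)² = 41.3600; population σ = √(41.3600/5) = 2.8761%
VaR = −(r̄ − z·σ) = −(0.9000 − 1.645 × 2.8761) = −(-3.8312) = 3.8312%

3.83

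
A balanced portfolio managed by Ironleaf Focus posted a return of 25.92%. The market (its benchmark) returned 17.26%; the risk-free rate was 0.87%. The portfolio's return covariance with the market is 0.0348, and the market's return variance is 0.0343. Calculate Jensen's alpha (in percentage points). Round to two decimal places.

8.42

β = Cov / Var = 0.0348 / 0.0343 = 1.0146
E[R] = Rf + β(Rm − Rf) = 0.87% + 1.0146 × (17.26% − 0.87%) = 17.4993%
α = Rp − E[R] = 25.92% − 17.4993% = 8.4207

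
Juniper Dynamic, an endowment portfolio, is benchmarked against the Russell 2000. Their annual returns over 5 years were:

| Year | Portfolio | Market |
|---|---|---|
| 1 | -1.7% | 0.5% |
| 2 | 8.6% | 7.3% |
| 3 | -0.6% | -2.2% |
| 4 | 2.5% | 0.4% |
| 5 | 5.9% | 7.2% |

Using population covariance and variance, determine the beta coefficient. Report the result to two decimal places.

r̄p = 2.9400%,  r̄m = 2.6400%
Cov = Σ(rp − r̄p)(rm − r̄m) / 5 = 13.5844
Var(rm) = Σ(rm − r̄m)² / 5 = 15.1064
β = Cov / Var = 13.5844 / 15.1064 = 0.8992

0.90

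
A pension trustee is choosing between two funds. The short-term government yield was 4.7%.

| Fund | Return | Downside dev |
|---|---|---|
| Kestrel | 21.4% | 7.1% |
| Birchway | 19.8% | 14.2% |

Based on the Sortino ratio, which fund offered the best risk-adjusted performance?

Kestrel: Sortino ratio = (21.4% − 4.7%) / 7.1% = 2.352
Birchway: Sortino ratio = (19.8% − 4.7%) / 14.2% = 1.063
Highest: Kestrel (2.352).

Kestrel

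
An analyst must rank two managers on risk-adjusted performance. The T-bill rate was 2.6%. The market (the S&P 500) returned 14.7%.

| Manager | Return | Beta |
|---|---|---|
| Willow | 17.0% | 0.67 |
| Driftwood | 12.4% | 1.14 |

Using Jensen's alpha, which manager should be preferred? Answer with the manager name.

Willow

Willow: α = 17.0% − [2.6% + 0.67 × (14.7% − 2.6%)] = 6.293
Driftwood: α = 12.4% − [2.6% + 1.14 × (14.7% − 2.6%)] = -3.994
Highest: Willow (6.293).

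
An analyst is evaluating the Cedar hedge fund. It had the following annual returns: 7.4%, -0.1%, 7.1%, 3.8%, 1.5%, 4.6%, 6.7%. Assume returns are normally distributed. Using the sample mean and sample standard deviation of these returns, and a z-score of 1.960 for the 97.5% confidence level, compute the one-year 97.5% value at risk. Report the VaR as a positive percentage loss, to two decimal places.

1.27

r̄ = (7.4 − 0.1 + 7.1 + 3.8 + 1.5 + 4.6 + 6.7) / 7 = 31.00 / 7 = 4.4286%
Σ(r − r̄)² = (7.4 − 4.4286)² + (-0.1 − 4.4286)² + (7.1 − 4.4286)² + … = 50.6343
σ = √[50.6343 / 6] = 2.9050%
VaR = −(r̄ − z·σ) = −(4.4286 − 1.960 × 2.9050) = −(-1.2652) = 1.2652%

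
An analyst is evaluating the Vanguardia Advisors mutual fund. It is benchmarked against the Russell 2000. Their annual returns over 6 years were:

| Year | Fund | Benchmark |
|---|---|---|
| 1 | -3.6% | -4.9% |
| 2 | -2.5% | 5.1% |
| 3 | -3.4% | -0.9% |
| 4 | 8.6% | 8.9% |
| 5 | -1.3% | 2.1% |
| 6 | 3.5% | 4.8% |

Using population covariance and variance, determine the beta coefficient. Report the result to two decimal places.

r̄p = 0.2167%,  r̄m = 2.5167%
Cov = Σ(rp − r̄p)(rm − r̄m) / 6 = 15.8814
Var(rm) = Σ(rm − r̄m)² / 6 = 19.9147
β = Cov / Var = 15.8814 / 19.9147 = 0.7975

0.80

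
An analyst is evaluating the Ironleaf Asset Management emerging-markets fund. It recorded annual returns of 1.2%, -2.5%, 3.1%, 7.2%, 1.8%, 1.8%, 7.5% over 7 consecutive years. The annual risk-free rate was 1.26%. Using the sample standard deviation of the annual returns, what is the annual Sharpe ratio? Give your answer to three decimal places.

μ = (1.2 − 2.5 + 3.1 + 7.2 + 1.8 + 1.8 + 7.5) / 7 = 2.8714%
Σ(r − μ)² = 74.1543; sample σ = √(74.1543/6) = 3.5155%
Sharpe = (μ − rf) / σ = (2.8714 − 1.26) / 3.5155 = 1.6114 / 3.5155 = 0.4584

0.458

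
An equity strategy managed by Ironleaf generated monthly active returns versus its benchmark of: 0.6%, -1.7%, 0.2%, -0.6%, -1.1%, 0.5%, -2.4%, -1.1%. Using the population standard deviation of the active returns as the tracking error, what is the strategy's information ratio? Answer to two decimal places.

Mean return r̄ = -5.60 / 8 = -0.7000%
Population σ = √[Σ(r − r̄)² / 8] = √[8.1600 / 8] = √1.0200 = 1.0100%
IR = r̄ / tracking error = -0.7000 / 1.0100 = -0.6931

-0.69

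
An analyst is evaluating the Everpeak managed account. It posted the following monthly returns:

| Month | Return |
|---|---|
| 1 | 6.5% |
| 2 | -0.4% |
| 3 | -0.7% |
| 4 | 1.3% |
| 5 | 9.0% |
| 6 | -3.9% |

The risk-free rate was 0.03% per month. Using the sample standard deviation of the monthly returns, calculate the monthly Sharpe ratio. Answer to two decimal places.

Mean return μ = 11.80 / 6 = 1.9667%
Σ(r − μ)² = 117.5933; sample σ = √(117.5933/5) = 4.8496%
Sharpe = (μ − rf) / σ = (1.9667 − 0.03) / 4.8496 = 1.9367 / 4.8496 = 0.3994

0.40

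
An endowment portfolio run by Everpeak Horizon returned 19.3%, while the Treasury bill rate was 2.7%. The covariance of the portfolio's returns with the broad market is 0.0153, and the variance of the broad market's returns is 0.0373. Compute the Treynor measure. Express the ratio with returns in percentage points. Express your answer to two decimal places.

40.47

β = Cov / Var = 0.0153 / 0.0373 = 0.4102
Treynor = (Rp − Rf) / β = (19.3% − 2.7%) / 0.4102 = 16.60 / 0.4102 = 40.4681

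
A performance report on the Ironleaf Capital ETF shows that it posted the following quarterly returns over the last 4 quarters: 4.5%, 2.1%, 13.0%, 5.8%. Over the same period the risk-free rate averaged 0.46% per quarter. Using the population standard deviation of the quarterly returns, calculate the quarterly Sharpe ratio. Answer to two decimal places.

Mean return r̄ = 25.40 / 4 = 6.3500%
Population std dev = √[66.0100 / 4] = 4.0623%
Sharpe = (r̄ − rf) / σ = (6.3500 − 0.46) / 4.0623 = 5.8900 / 4.0623 = 1.4499

1.45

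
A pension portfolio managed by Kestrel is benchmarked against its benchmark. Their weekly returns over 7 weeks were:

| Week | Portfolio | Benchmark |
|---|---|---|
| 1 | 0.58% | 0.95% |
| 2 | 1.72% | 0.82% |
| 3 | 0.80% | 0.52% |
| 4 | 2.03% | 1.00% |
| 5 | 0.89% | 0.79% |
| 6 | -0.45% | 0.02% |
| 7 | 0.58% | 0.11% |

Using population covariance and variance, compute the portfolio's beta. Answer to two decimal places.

1.54

r̄p = 0.8786%,  r̄m = 0.6014%
Cov = Σ(rp − r̄p)(rm − r̄m) / 7 = 0.2095
Var(rm) = Σ(rm − r̄m)² / 7 = 0.1357
β = Cov / Var = 0.2095 / 0.1357 = 1.5438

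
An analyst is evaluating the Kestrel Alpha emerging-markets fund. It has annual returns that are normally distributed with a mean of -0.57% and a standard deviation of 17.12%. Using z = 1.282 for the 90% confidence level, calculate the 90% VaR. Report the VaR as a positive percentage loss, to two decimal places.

22.52

VaR (as % loss) = −(μ − z·σ) = −(-0.57% − 1.282 × 17.12%) = −(-22.51784%) = 22.51784%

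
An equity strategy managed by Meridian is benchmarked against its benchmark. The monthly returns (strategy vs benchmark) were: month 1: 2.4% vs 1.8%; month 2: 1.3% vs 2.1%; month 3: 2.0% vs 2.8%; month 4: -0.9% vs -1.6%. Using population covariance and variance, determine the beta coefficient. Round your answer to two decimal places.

0.69

r̄p = 1.2000%,  r̄m = 1.2750%
Cov = Σ(rp − r̄p)(rm − r̄m) / 4 = 1.9925
Var(rm) = Σ(rm − r̄m)² / 4 = 2.8869
β = Cov / Var = 1.9925 / 2.8869 = 0.6902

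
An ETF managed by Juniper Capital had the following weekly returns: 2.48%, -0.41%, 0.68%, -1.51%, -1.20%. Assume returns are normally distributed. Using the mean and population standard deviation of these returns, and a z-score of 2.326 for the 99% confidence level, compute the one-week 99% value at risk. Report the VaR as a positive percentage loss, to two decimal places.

3.36

μ = (2.48 − 0.41 + 0.68 − 1.51 − 1.2) / 5 = 0.0080%
Σ(r − μ)² = 10.5007; population σ = √(10.5007/5) = 1.4492%
VaR = −(μ − z·σ) = −(0.0080 − 2.326 × 1.4492) = −(-3.3628) = 3.3628%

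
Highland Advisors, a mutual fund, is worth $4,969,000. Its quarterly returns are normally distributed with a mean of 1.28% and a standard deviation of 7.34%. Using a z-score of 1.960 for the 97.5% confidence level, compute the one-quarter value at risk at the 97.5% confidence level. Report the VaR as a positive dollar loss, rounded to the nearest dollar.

$651,257

Return at the 97.5% tail: μ − z·σ = 1.28% − 1.960 × 7.34% = 1.28 − 14.3864 = -13.1064%
VaR = −(-13.1064%) × $4,969,000 = 13.1064% × $4,969,000 = $651,257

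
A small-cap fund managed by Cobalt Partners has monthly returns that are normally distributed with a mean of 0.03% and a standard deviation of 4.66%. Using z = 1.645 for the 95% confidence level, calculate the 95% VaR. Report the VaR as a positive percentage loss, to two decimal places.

7.64

VaR (as % loss) = −(μ − z·σ) = −(0.03% − 1.645 × 4.66%) = −(-7.6357%) = 7.6357%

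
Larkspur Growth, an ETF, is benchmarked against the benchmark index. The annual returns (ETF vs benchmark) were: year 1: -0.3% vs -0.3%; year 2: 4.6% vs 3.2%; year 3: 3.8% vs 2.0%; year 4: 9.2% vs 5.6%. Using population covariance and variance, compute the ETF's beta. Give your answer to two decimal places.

1.57

r̄p = 4.3250%,  r̄m = 2.6250%
Cov = Σ(rp − r̄p)(rm − r̄m) / 4 = 7.1294
Var(rm) = Σ(rm − r̄m)² / 4 = 4.5319
β = Cov / Var = 7.1294 / 4.5319 = 1.5732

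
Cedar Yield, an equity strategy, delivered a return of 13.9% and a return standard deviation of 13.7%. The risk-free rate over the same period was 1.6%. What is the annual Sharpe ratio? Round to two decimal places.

Sharpe = (Rp − Rf) / σp = (13.9% − 1.6%) / 13.7% = 12.30% / 13.7% = 0.8978

0.90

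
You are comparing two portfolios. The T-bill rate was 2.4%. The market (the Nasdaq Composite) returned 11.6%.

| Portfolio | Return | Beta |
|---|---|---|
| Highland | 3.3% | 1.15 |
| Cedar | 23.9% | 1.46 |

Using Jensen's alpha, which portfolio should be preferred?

Highland: α = 3.3% − [2.4% + 1.15 × (11.6% − 2.4%)] = -9.680
Cedar: α = 23.9% − [2.4% + 1.46 × (11.6% − 2.4%)] = 8.068
Highest: Cedar (8.068).

Cedar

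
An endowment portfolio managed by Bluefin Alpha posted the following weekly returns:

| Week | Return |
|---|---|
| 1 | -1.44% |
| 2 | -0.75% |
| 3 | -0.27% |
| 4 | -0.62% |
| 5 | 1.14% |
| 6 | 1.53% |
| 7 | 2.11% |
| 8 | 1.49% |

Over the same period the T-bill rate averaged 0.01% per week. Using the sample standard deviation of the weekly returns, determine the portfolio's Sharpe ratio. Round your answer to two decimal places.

r̄ = (-1.44 − 0.75 − 0.27 − 0.62 + 1.14 + 1.53 + 2.11 + 1.49) / 8 = 3.190 / 8 = 0.3988%
Sample std dev = √[12.1341 / 7] = 1.3166%
Sharpe = (r̄ − rf) / σ = (0.3988 − 0.01) / 1.3166 = 0.3888 / 1.3166 = 0.2953

0.30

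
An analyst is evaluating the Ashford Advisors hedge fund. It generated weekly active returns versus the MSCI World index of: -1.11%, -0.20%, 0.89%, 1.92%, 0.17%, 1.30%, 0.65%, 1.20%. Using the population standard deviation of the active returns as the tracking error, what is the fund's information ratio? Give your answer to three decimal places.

r̄ = (-1.11 − 0.2 + 0.89 + 1.92 + 0.17 + 1.3 + 0.65 + 1.2) / 8 = 4.820 / 8 = 0.6025%
Σ(r − r̄)² = (-1.11 − 0.6025)² + (-0.2 − 0.6025)² + (0.89 − 0.6025)² + … = 6.4280
population σ = √(6.4280 / 8) = √0.8035 = 0.8964%
IR = r̄ / tracking error = 0.6025 / 0.8964 = 0.6721

0.672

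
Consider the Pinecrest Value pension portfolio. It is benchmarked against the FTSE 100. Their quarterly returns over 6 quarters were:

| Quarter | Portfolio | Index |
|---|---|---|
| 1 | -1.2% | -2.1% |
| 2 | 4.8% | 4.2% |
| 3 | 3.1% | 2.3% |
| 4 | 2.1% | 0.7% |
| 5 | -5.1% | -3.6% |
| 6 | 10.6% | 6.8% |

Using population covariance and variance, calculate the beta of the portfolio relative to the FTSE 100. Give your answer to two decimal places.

1.35

r̄p = 2.3833%,  r̄m = 1.3833%
Cov = Σ(rp − r̄p)(rm − r̄m) / 6 = 16.9897
Var(rm) = Σ(rm − r̄m)² / 6 = 12.5914
β = Cov / Var = 16.9897 / 12.5914 = 1.3493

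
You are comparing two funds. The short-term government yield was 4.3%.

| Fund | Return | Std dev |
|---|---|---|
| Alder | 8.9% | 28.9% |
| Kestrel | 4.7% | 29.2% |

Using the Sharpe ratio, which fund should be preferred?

Alder: Sharpe ratio = (8.9% − 4.3%) / 28.9% = 0.159
Kestrel: Sharpe ratio = (4.7% − 4.3%) / 29.2% = 0.014
Highest: Alder (0.159).

Alder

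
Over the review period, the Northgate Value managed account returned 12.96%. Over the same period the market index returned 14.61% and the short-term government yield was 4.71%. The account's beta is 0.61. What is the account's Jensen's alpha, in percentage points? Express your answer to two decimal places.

CAPM expected return = Rf + β(Rm − Rf) = 4.71% + 0.61 × (14.61% − 4.71%) = 4.71 + 0.61 × 9.90 = 10.7490%
Jensen's α = Rp − E[R] = 12.96% − 10.7490% = 2.2110

2.21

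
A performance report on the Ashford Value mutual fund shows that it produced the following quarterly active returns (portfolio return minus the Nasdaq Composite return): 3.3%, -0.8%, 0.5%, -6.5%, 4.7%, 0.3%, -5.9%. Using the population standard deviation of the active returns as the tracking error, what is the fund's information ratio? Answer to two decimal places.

-0.16

r̄ = (3.3 − 0.8 + 0.5 − 6.5 + 4.7 + 0.3 − 5.9) / 7 = -0.6286%
Σ(r − r̄)² = (3.3 − (-0.6286))² + (-0.8 − (-0.6286))² + … = 108.2543
population σ = √(108.2543 / 7) = √15.4649 = 3.9325%
IR = r̄ / tracking error = -0.6286 / 3.9325 = -0.1598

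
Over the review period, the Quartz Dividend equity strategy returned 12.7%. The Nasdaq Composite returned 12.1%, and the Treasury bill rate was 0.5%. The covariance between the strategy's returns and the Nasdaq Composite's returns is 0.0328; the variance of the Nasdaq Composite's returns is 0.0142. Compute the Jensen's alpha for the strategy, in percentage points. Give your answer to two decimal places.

β = Cov / Var = 0.0328 / 0.0142 = 2.3099
E[R] = Rf + β(Rm − Rf) = 0.5% + 2.3099 × (12.1% − 0.5%) = 27.2948%
α = Rp − E[R] = 12.7% − 27.2948% = -14.5948

-14.59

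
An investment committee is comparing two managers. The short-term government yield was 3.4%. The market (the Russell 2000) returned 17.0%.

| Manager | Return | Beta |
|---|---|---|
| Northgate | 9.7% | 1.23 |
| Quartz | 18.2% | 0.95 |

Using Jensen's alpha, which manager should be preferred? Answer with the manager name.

Northgate: α = 9.7% − [3.4% + 1.23 × (17.0% − 3.4%)] = -10.428
Quartz: α = 18.2% − [3.4% + 0.95 × (17.0% − 3.4%)] = 1.880
Highest: Quartz (1.880).

Quartz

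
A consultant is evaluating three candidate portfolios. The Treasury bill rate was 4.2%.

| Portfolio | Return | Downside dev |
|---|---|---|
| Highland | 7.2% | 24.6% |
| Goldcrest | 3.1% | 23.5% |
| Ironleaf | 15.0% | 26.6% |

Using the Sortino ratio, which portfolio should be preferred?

Highland: Sortino ratio = (7.2% − 4.2%) / 24.6% = 0.122
Goldcrest: Sortino ratio = (3.1% − 4.2%) / 23.5% = -0.047
Ironleaf: Sortino ratio = (15.0% − 4.2%) / 26.6% = 0.406
Highest: Ironleaf (0.406).

Ironleaf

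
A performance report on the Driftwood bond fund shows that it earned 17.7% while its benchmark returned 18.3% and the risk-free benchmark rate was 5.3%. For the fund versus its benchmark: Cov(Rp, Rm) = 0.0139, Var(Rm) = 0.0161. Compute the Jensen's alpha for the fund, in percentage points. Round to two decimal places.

β = Cov / Var = 0.0139 / 0.0161 = 0.8634
E[R] = Rf + β(Rm − Rf) = 5.3% + 0.8634 × (18.3% − 5.3%) = 16.5242%
α = Rp − E[R] = 17.7% − 16.5242% = 1.1758

1.18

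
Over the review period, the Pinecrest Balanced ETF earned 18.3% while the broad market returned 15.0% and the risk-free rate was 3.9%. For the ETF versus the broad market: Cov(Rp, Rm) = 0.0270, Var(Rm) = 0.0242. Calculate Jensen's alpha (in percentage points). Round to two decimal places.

2.02

β = Cov / Var = 0.0270 / 0.0242 = 1.1157
E[R] = Rf + β(Rm − Rf) = 3.9% + 1.1157 × (15.0% − 3.9%) = 16.2843%
α = Rp − E[R] = 18.3% − 16.2843% = 2.0157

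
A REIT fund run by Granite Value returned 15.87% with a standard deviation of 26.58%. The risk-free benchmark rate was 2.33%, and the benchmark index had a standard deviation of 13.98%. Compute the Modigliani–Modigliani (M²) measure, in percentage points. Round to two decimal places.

Sharpe = (Rp − Rf) / σp = (15.87% − 2.33%) / 26.58% = 0.5094
M² = Rf + Sharpe × σm = 2.33% + 0.5094 × 13.98% = 9.4514%

9.45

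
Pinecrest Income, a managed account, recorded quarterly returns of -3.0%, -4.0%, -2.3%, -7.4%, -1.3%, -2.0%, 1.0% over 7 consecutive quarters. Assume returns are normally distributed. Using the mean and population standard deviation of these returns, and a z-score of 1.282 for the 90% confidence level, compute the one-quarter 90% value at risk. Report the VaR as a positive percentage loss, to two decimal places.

5.79

r̄ = (-3 − 4 − 2.3 − 7.4 − 1.3 − 2 + 1) / 7 = -19.00 / 7 = -2.7143%
Population σ = √[Σ(r − r̄)² / 7] = √[40.1686 / 7] = √5.7384 = 2.3955%
VaR = −(r̄ − z·σ) = −(-2.7143 − 1.282 × 2.3955) = −(-5.7853) = 5.7853%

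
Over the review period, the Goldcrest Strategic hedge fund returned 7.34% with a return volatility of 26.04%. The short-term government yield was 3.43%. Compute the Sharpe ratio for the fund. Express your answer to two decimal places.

0.15

Sharpe = (Rp − Rf) / σp = (7.34% − 3.43%) / 26.04% = 3.91% / 26.04% = 0.1502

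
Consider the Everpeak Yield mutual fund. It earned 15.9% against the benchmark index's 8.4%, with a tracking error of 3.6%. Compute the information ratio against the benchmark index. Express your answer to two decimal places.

IR = (Rp − Rb) / TE = (15.9% − 8.4%) / 3.6% = 7.50% / 3.6% = 2.0833

2.08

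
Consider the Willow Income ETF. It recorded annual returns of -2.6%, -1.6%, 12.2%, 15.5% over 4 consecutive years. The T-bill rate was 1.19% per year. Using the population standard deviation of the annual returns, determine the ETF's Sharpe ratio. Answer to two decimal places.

r̄ = (-2.6 − 1.6 + 12.2 + 15.5) / 4 = 5.8750%
Population σ = √[Σ(r − r̄)² / 4] = √[260.3475 / 4] = √65.0869 = 8.0676%
Sharpe = (r̄ − rf) / σ = (5.8750 − 1.19) / 8.0676 = 4.6850 / 8.0676 = 0.5807

0.58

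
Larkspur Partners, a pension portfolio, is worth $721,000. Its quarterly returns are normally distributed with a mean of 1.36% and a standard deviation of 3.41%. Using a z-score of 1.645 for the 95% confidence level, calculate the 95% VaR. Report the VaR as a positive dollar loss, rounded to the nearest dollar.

Return at the 95% tail: μ − z·σ = 1.36% − 1.645 × 3.41% = 1.36 − 5.60945 = -4.24945%
VaR = −(-4.24945%) × $721,000 = 4.24945% × $721,000 = $30,639

$30,639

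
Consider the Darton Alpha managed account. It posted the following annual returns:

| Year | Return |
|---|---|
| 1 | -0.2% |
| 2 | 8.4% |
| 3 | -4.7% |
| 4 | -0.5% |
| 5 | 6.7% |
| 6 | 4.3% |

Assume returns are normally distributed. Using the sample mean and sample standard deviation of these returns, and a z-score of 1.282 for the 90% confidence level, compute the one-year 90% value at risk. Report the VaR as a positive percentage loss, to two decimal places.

r̄ = (-0.2 + 8.4 − 4.7 − 0.5 + 6.7 + 4.3) / 6 = 2.3333%
Sample σ = √[Σ(r − r̄)² / 5] = √[123.6533 / 5] = √24.7307 = 4.9730%
VaR = −(r̄ − z·σ) = −(2.3333 − 1.282 × 4.9730) = −(-4.0421) = 4.0421%

4.04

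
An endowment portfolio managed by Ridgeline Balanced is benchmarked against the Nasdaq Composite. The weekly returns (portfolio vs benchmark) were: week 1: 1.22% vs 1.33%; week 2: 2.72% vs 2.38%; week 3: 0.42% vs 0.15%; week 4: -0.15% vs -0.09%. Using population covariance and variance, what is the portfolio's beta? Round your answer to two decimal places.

r̄p = 1.0525%,  r̄m = 0.9425%
Cov = Σ(rp − r̄p)(rm − r̄m) / 4 = 1.0512
Var(rm) = Σ(rm − r̄m)² / 4 = 0.9777
β = Cov / Var = 1.0512 / 0.9777 = 1.0752

1.08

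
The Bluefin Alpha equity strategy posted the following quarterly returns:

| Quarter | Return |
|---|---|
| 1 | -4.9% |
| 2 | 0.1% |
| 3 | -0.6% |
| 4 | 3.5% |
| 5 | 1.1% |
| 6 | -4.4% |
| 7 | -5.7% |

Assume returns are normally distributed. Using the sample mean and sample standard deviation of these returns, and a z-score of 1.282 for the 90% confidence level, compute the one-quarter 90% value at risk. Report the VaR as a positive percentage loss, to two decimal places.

6.02

μ = (-4.9 + 0.1 − 0.6 + 3.5 + 1.1 − 4.4 − 5.7) / 7 = -1.5571%
Σ(r − μ)² = (-4.9 − (-1.5571))² + (0.1 − (-1.5571))² + (-0.6 − (-1.5571))² + … = 72.7171
σ = √[72.7171 / 6] = 3.4813%
VaR = −(μ − z·σ) = −(-1.5571 − 1.282 × 3.4813) = −(-6.0201) = 6.0201%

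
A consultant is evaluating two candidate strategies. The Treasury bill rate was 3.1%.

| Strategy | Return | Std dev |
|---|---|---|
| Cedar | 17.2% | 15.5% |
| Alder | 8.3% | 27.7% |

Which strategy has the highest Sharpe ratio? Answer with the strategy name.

Cedar

Cedar: Sharpe ratio = (17.2% − 3.1%) / 15.5% = 0.910
Alder: Sharpe ratio = (8.3% − 3.1%) / 27.7% = 0.188
Highest: Cedar (0.910).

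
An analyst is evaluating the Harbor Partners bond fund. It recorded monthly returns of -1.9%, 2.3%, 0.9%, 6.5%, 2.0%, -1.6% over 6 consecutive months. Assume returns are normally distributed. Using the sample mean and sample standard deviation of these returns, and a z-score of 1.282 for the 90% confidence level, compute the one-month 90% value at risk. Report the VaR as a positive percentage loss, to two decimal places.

Mean return r̄ = 8.20 / 6 = 1.3667%
Σ(r − r̄)² = (-1.9 − 1.3667)² + (2.3 − 1.3667)² + … = 47.3133
sample σ = √(47.3133 / 5) = √9.4627 = 3.0762%
VaR = −(r̄ − z·σ) = −(1.3667 − 1.282 × 3.0762) = −(-2.5770) = 2.5770%

2.58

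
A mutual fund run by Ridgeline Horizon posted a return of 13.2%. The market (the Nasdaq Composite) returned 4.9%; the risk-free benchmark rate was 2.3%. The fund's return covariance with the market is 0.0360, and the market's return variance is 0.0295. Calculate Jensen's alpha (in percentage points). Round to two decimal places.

7.73

β = Cov / Var = 0.0360 / 0.0295 = 1.2203
E[R] = Rf + β(Rm − Rf) = 2.3% + 1.2203 × (4.9% − 2.3%) = 5.4728%
α = Rp − E[R] = 13.2% − 5.4728% = 7.7272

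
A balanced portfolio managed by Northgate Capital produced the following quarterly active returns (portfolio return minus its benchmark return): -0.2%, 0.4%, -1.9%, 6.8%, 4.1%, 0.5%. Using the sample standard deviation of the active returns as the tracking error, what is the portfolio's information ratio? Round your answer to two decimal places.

0.50

Mean return r̄ = 9.70 / 6 = 1.6167%
Σ(r − r̄)² = (-0.2 − 1.6167)² + (0.4 − 1.6167)² + (-1.9 − 1.6167)² + … = 51.4283
sample σ = √(51.4283 / 5) = √10.2857 = 3.2071%
IR = r̄ / tracking error = 1.6167 / 3.2071 = 0.5041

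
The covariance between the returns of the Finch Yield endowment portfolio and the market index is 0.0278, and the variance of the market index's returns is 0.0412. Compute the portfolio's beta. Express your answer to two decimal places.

0.67

β = Cov(Rp, Rm) / Var(Rm) = 0.0278 / 0.0412 = 0.6748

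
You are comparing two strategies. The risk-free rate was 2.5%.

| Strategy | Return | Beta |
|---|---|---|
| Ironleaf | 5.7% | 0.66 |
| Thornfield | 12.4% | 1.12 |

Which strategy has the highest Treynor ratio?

Thornfield

Ironleaf: Treynor = (5.7% − 2.5%) / 0.66 = 4.848
Thornfield: Treynor = (12.4% − 2.5%) / 1.12 = 8.839
Highest: Thornfield (8.839).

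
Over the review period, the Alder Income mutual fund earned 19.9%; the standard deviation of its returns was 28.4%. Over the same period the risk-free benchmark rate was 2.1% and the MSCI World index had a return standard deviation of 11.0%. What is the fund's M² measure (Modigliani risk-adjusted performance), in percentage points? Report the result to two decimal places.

8.99

Sharpe = (Rp − Rf) / σp = (19.9% − 2.1%) / 28.4% = 0.6268
M² = Rf + Sharpe × σm = 2.1% + 0.6268 × 11.0% = 8.9948%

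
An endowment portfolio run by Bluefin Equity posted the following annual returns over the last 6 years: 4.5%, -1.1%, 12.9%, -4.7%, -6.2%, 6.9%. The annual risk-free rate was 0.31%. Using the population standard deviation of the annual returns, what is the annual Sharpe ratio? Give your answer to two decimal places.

Mean return μ = 12.30 / 6 = 2.0500%
Σ(r − μ)² = 270.7950; population σ = √(270.7950/6) = 6.7181%
Sharpe = (μ − rf) / σ = (2.0500 − 0.31) / 6.7181 = 1.7400 / 6.7181 = 0.2590

0.26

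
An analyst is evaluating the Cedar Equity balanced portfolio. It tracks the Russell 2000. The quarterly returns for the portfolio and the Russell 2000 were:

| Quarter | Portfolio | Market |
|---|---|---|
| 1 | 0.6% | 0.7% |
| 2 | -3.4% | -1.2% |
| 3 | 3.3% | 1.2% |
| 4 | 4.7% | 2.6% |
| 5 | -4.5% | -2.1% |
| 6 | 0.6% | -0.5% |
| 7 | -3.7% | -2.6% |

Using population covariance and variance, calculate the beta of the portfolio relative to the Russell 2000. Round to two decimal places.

1.84

r̄p = -0.3429%,  r̄m = -0.2714%
Cov = Σ(rp − r̄p)(rm − r̄m) / 7 = 5.5427
Var(rm) = Σ(rm − r̄m)² / 7 = 3.0049
β = Cov / Var = 5.5427 / 3.0049 = 1.8446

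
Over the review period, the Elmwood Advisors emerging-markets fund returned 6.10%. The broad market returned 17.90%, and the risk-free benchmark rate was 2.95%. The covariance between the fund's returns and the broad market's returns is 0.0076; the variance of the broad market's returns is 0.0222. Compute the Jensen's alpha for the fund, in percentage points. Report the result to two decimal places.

β = Cov / Var = 0.0076 / 0.0222 = 0.3423
E[R] = Rf + β(Rm − Rf) = 2.95% + 0.3423 × (17.90% − 2.95%) = 8.0674%
α = Rp − E[R] = 6.10% − 8.0674% = -1.9674

-1.97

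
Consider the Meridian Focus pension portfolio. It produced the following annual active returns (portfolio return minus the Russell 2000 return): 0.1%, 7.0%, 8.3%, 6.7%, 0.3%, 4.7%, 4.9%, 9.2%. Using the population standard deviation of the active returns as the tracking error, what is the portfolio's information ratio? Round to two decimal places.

μ = (0.1 + 7 + 8.3 + 6.7 + 0.3 + 4.7 + 4.9 + 9.2) / 8 = 5.1500%
Σ(r − μ)² = (0.1 − 5.1500)² + (7 − 5.1500)² + … = 81.4400
σ = √[81.4400 / 8] = 3.1906%
IR = μ / tracking error = 5.1500 / 3.1906 = 1.6141

1.61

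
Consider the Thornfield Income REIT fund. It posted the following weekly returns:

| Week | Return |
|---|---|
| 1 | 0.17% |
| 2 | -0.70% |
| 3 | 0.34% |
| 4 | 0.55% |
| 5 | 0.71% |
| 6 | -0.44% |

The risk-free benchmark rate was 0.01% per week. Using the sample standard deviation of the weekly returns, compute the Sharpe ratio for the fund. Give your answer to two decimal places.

0.17

Mean return r̄ = 0.630 / 6 = 0.1050%
Sample σ = √[Σ(r − r̄)² / 5] = √[1.5686 / 5] = √0.3137 = 0.5601%
Sharpe = (r̄ − rf) / σ = (0.1050 − 0.01) / 0.5601 = 0.0950 / 0.5601 = 0.1696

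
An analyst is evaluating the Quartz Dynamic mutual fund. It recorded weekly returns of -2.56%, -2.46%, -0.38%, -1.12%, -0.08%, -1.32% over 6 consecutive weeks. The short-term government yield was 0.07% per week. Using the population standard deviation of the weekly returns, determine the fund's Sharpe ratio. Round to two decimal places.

-1.48

Mean return r̄ = -7.920 / 6 = -1.3200%
Population σ = √[Σ(r − r̄)² / 6] = √[5.2984 / 6] = √0.8831 = 0.9397%
Sharpe = (r̄ − rf) / σ = (-1.3200 − 0.07) / 0.9397 = -1.3900 / 0.9397 = -1.4792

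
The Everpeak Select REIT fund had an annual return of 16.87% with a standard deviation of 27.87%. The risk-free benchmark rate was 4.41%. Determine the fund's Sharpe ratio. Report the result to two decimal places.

0.45

Sharpe = (Rp − Rf) / σp = (16.87% − 4.41%) / 27.87% = 12.46% / 27.87% = 0.4471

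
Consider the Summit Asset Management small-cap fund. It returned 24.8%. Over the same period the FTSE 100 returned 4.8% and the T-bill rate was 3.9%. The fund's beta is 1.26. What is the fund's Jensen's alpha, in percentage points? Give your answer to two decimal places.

19.77

CAPM expected return = Rf + β(Rm − Rf) = 3.9% + 1.26 × (4.8% − 3.9%) = 3.9 + 1.26 × 0.90 = 5.0340%
Jensen's α = Rp − E[R] = 24.8% − 5.0340% = 19.7660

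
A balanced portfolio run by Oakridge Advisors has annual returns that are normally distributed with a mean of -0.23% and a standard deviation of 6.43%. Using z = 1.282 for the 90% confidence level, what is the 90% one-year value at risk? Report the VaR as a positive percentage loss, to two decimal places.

VaR (as % loss) = −(μ − z·σ) = −(-0.23% − 1.282 × 6.43%) = −(-8.47326%) = 8.47326%

8.47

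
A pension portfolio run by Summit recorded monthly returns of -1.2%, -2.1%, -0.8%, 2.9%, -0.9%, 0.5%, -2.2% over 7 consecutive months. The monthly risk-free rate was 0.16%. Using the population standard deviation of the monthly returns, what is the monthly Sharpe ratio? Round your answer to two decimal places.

Mean return r̄ = -3.80 / 7 = -0.5429%
Population σ = √[Σ(r − r̄)² / 7] = √[18.7371 / 7] = √2.6767 = 1.6361%
Sharpe = (r̄ − rf) / σ = (-0.5429 − 0.16) / 1.6361 = -0.7029 / 1.6361 = -0.4296

-0.43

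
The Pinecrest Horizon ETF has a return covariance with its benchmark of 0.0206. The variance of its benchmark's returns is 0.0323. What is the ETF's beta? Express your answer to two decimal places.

0.64

β = Cov(Rp, Rm) / Var(Rm) = 0.0206 / 0.0323 = 0.6378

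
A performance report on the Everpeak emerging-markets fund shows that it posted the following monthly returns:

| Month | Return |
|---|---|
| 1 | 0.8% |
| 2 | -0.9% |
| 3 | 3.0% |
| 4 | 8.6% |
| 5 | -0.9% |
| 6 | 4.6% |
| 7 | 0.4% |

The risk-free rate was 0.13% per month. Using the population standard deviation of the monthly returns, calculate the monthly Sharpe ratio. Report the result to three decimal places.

r̄ = (0.8 − 0.9 + 3 + 8.6 − 0.9 + 4.6 + 0.4) / 7 = 15.60 / 7 = 2.2286%
Σ(r − r̄)² = (0.8 − 2.2286)² + (-0.9 − 2.2286)² + (3 − 2.2286)² + … = 71.7743
population σ = √(71.7743 / 7) = √10.2535 = 3.2021%
Sharpe = (r̄ − rf) / σ = (2.2286 − 0.13) / 3.2021 = 2.0986 / 3.2021 = 0.6554

0.655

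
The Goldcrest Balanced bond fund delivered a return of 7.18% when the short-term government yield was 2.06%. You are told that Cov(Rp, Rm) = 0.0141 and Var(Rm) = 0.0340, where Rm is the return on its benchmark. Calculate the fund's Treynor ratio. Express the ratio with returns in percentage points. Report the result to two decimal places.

β = Cov / Var = 0.0141 / 0.0340 = 0.4147
Treynor = (Rp − Rf) / β = (7.18% − 2.06%) / 0.4147 = 5.12 / 0.4147 = 12.3463

12.35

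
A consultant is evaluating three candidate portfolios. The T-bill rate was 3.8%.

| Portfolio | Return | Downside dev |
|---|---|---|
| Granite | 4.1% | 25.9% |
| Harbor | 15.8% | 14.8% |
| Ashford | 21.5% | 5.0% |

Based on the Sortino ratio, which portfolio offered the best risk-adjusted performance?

Granite: Sortino ratio = (4.1% − 3.8%) / 25.9% = 0.012
Harbor: Sortino ratio = (15.8% − 3.8%) / 14.8% = 0.811
Ashford: Sortino ratio = (21.5% − 3.8%) / 5.0% = 3.540
Highest: Ashford (3.540).

Ashford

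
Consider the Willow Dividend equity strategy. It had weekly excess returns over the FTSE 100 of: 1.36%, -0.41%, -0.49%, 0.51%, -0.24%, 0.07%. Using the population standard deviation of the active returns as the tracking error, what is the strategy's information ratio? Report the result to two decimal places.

0.21

r̄ = (1.36 − 0.41 − 0.49 + 0.51 − 0.24 + 0.07) / 6 = 0.800 / 6 = 0.1333%
Population std dev = √[2.4737 / 6] = 0.6421%
IR = r̄ / tracking error = 0.1333 / 0.6421 = 0.2076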